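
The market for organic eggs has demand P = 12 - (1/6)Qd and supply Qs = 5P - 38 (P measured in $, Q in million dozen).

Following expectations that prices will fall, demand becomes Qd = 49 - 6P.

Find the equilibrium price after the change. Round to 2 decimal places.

7.91

Solve the original market: 72 - 6P = 5P - 38, hence P = 10 and Q = 12.
After the shift, demand is Qd = 49 - 6P and supply is Qs = 5P - 38.
New equilibrium: 49 - 6P = 5P - 38 ⇒ 87 = 11P ⇒ P = 87/11 ≈ 7.9091, Q = 17/11 ≈ 1.5455.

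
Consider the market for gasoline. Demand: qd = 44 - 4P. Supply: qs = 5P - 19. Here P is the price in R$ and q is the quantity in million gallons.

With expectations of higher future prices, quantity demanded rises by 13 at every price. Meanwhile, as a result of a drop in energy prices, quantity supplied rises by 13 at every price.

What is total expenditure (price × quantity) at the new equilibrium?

203

Initially, 44 - 4P = 5P - 19, so 63 = 9P and P = 7, q = 16.
After the shift, demand is qd = 57 - 4P and supply is qs = 5P - 6.
Equate the new curves: 57 - 4P = 5P - 6, giving 63 = 9P, P = 7, q = 29.
New expenditure = 7 × 29 = 203.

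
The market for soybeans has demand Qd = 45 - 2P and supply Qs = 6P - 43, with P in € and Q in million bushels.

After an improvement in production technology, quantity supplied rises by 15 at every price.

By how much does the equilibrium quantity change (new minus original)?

Original equilibrium: 45 - 2P = 6P - 43 gives 88 = 8P, so P = 11 and Q = 23.
The shock moves the curves to Qd = 45 - 2P and Qs = 6P - 28.
Setting them equal: 45 - 2P = 6P - 28 → 73 = 8P, so P = 9.125 and Q = 26.75.
ΔQ = 26.75 − 23 = +3.75.

+3.75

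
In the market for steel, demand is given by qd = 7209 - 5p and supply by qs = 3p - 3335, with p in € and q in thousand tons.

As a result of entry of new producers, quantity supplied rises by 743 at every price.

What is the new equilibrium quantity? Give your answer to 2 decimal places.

Solve the original market: 7209 - 5p = 3p - 3335, hence p = 1318 and q = 619.
After the shift, demand is qd = 7209 - 5p and supply is qs = 3p - 2592.
Clearing the new market: 7209 - 5p = 3p - 2592, so p = 1225.125 and q = 1083.375.

1083.38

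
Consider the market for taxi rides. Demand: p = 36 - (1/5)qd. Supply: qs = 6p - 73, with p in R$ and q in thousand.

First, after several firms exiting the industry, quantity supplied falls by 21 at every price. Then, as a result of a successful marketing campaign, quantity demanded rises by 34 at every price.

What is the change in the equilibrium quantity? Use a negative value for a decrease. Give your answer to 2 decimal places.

Before the shock: 180 - 5p = 6p - 73 ⇒ 253 = 11p ⇒ p = 23, q = 65.
With the change applied: demand qd = 214 - 5p, supply qs = 6p - 94.
New equilibrium: 214 - 5p = 6p - 94 ⇒ 308 = 11p ⇒ p = 28, q = 74.
Δq = 74 − 65 = +9.00.

+9.00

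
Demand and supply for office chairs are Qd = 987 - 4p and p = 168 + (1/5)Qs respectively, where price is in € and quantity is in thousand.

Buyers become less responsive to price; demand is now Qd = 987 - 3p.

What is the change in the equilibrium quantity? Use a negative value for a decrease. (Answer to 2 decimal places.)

Initially, 987 - 4p = 5p - 840, so 1827 = 9p and p = 203, Q = 175.
With the change applied: demand Qd = 987 - 3p, supply Qs = 5p - 840.
New equilibrium: 987 - 3p = 5p - 840 ⇒ 1827 = 8p ⇒ p = 228.375, Q = 301.875.
ΔQ = 301.875 − 175 = +126.88.

+126.88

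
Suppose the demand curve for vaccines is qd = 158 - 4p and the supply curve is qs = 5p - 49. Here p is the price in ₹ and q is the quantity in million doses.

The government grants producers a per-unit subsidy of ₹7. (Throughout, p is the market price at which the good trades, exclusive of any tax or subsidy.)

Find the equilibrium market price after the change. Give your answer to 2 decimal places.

Before the shock: 158 - 4p = 5p - 49 ⇒ 207 = 9p ⇒ p = 23, q = 66.
Since sellers receive the price plus the subsidy, the effective supply curve becomes qs = 5p - 14.
Equate the new curves: 158 - 4p = 5p - 14, giving 172 = 9p, p = 172/9 ≈ 19.1111, q = 734/9 ≈ 81.5556.

19.11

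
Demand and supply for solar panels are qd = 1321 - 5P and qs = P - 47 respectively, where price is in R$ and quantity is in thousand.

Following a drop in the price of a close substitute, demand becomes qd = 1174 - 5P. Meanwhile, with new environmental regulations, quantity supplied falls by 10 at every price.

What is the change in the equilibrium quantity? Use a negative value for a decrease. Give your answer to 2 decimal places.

-32.83

Initially, 1321 - 5P = P - 47, so 1368 = 6P and P = 228, q = 181.
With the change applied: demand qd = 1174 - 5P, supply qs = P - 57.
New equilibrium: 1174 - 5P = P - 57 ⇒ 1231 = 6P ⇒ P = 1231/6 ≈ 205.1667, q = 889/6 ≈ 148.1667.
Δq = 148.1667 − 181 = -32.83.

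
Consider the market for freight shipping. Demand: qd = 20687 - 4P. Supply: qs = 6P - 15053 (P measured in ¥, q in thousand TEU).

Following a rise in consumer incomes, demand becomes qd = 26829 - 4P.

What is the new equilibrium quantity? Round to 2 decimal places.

10076.20

Original equilibrium: 20687 - 4P = 6P - 15053 gives 35740 = 10P, so P = 3574 and q = 6391.
After the shift, demand is qd = 26829 - 4P and supply is qs = 6P - 15053.
Clearing the new market: 26829 - 4P = 6P - 15053, so P = 4188.2 and q = 10076.2.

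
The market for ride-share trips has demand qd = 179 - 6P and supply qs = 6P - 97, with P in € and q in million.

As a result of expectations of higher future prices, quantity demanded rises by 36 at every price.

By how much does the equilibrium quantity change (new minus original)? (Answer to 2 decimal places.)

+18.00

Before the shock: 179 - 6P = 6P - 97 ⇒ 276 = 12P ⇒ P = 23, q = 41.
The new curves are qd = 215 - 6P (demand) and qs = 6P - 97 (supply).
Clearing the new market: 215 - 6P = 6P - 97, so P = 26 and q = 59.
Δq = 59 − 41 = +18.00.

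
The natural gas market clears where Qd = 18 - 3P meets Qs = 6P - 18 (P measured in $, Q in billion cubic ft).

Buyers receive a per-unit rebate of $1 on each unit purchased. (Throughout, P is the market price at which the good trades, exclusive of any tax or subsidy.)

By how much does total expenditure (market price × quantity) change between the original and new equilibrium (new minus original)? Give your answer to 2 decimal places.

+10.67

Original equilibrium: 18 - 3P = 6P - 18 gives 36 = 9P, so P = 4 and Q = 6.
Since buyers' out-of-pocket price is the market price minus the rebate, the effective demand curve becomes Qd = 21 - 3P.
Equate the new curves: 21 - 3P = 6P - 18, giving 39 = 9P, P = 13/3 ≈ 4.3333, Q = 8.
Expenditure moves from 4×6 = 24 to 4.3333×8 = 34.6667; change = +10.67.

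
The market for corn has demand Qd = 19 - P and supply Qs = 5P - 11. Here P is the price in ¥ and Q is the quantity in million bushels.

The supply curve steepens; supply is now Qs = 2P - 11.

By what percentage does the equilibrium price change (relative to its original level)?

Original equilibrium: 19 - P = 5P - 11 gives 30 = 6P, so P = 5 and Q = 14.
With the change applied: demand Qd = 19 - P, supply Qs = 2P - 11.
New equilibrium: 19 - P = 2P - 11 ⇒ 30 = 3P ⇒ P = 10, Q = 9.
%ΔP = (10 − 5) / 5 × 100 = +100%.

+100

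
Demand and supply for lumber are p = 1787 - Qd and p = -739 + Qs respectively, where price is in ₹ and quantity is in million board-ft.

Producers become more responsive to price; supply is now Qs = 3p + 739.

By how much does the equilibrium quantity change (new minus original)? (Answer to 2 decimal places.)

Solve the original market: 1787 - p = p + 739, hence p = 524 and Q = 1263.
After the shift, demand is Qd = 1787 - p and supply is Qs = 3p + 739.
Equate the new curves: 1787 - p = 3p + 739, giving 1048 = 4p, p = 262, Q = 1525.
ΔQ = 1525 − 1263 = +262.00.

+262.00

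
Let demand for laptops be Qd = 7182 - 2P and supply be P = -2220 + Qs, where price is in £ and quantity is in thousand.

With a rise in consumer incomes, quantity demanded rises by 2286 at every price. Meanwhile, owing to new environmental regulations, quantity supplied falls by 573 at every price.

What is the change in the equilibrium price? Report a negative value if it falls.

Initially, 7182 - 2P = P + 2220, so 4962 = 3P and P = 1654, Q = 3874.
With the change applied: demand Qd = 9468 - 2P, supply Qs = P + 1647.
Clearing the new market: 9468 - 2P = P + 1647, so P = 2607 and Q = 4254.
ΔP = 2607 − 1654 = +953.

+953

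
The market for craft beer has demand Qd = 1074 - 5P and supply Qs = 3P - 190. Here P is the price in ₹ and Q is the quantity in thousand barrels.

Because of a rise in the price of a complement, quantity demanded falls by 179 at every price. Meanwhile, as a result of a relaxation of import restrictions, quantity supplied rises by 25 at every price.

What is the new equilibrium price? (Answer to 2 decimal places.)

Initially, 1074 - 5P = 3P - 190, so 1264 = 8P and P = 158, Q = 284.
The shock moves the curves to Qd = 895 - 5P and Qs = 3P - 165.
New equilibrium: 895 - 5P = 3P - 165 ⇒ 1060 = 8P ⇒ P = 132.5, Q = 232.5.

132.50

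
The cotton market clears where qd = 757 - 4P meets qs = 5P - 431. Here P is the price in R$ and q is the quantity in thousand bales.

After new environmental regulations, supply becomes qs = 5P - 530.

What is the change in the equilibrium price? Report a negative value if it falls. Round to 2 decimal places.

Original equilibrium: 757 - 4P = 5P - 431 gives 1188 = 9P, so P = 132 and q = 229.
The new curves are qd = 757 - 4P (demand) and qs = 5P - 530 (supply).
New equilibrium: 757 - 4P = 5P - 530 ⇒ 1287 = 9P ⇒ P = 143, q = 185.
ΔP = 143 − 132 = +11.00.

+11.00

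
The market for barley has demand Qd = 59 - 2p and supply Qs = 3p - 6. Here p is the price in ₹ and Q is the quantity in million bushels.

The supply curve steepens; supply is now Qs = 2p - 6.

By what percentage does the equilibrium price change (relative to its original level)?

+25

Before the shock: 59 - 2p = 3p - 6 ⇒ 65 = 5p ⇒ p = 13, Q = 33.
The shock moves the curves to Qd = 59 - 2p and Qs = 2p - 6.
New equilibrium: 59 - 2p = 2p - 6 ⇒ 65 = 4p ⇒ p = 16.25, Q = 26.5.
%Δp = (16.25 − 13) / 13 × 100 = +25%.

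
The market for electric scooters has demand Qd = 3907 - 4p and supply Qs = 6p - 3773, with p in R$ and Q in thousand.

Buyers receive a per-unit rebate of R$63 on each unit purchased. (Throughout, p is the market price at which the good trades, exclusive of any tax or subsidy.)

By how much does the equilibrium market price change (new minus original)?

Original equilibrium: 3907 - 4p = 6p - 3773 gives 7680 = 10p, so p = 768 and Q = 835.
Since buyers' out-of-pocket price is the market price minus the rebate, the effective demand curve becomes Qd = 4159 - 4p.
Setting them equal: 4159 - 4p = 6p - 3773 → 7932 = 10p, so p = 793.2 and Q = 986.2.
Δp = 793.2 − 768 = +25.2.

+25.2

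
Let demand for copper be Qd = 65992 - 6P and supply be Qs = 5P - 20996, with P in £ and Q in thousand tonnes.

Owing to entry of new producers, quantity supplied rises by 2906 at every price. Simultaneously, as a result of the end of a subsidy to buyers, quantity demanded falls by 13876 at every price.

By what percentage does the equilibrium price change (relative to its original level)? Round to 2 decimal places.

-19.29

Original equilibrium: 65992 - 6P = 5P - 20996 gives 86988 = 11P, so P = 7908 and Q = 18544.
The shock moves the curves to Qd = 52116 - 6P and Qs = 5P - 18090.
Equate the new curves: 52116 - 6P = 5P - 18090, giving 70206 = 11P, P = 70206/11 ≈ 6382.3636, Q = 152040/11 ≈ 13821.8182.
%ΔP = (6382.3636 − 7908) / 7908 × 100 = -19.29%.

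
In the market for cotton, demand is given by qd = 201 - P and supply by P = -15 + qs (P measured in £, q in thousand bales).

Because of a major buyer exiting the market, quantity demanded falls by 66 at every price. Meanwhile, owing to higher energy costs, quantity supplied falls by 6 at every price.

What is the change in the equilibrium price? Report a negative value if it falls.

Before the shock: 201 - P = P + 15 ⇒ 186 = 2P ⇒ P = 93, q = 108.
The shock moves the curves to qd = 135 - P and qs = P + 9.
Clearing the new market: 135 - P = P + 9, so P = 63 and q = 72.
ΔP = 63 − 93 = -30.

-30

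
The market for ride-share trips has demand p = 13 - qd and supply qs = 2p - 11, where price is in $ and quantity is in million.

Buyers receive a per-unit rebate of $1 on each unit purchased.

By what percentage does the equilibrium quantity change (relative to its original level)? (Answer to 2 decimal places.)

Before the shock: 13 - p = 2p - 11 ⇒ 24 = 3p ⇒ p = 8, q = 5.
Since buyers' out-of-pocket price is the market price minus the rebate, the effective demand curve becomes qd = 14 - p.
Setting them equal: 14 - p = 2p - 11 → 25 = 3p, so p = 25/3 ≈ 8.3333 and q = 17/3 ≈ 5.6667.
%Δq = (5.6667 − 5) / 5 × 100 = +13.33%.

+13.33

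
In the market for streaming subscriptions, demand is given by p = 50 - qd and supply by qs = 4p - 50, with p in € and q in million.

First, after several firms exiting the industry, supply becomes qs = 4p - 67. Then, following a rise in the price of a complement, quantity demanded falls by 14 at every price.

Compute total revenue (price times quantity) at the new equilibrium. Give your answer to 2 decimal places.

Before the shock: 50 - p = 4p - 50 ⇒ 100 = 5p ⇒ p = 20, q = 30.
After the shift, demand is qd = 36 - p and supply is qs = 4p - 67.
Clearing the new market: 36 - p = 4p - 67, so p = 20.6 and q = 15.4.
New expenditure = 20.6 × 15.4 = 317.24.

317.24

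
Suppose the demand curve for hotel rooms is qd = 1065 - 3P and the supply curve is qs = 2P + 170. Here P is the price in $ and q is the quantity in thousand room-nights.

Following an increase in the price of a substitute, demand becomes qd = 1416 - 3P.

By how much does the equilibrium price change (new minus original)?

+70.2

Original equilibrium: 1065 - 3P = 2P + 170 gives 895 = 5P, so P = 179 and q = 528.
The new curves are qd = 1416 - 3P (demand) and qs = 2P + 170 (supply).
Equate the new curves: 1416 - 3P = 2P + 170, giving 1246 = 5P, P = 249.2, q = 668.4.
ΔP = 249.2 − 179 = +70.2.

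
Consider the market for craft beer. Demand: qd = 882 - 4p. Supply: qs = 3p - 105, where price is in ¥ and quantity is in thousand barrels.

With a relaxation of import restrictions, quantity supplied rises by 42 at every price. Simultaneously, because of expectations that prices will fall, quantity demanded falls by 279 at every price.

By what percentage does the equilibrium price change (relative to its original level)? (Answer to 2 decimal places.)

-32.52

Initially, 882 - 4p = 3p - 105, so 987 = 7p and p = 141, q = 318.
After the shift, demand is qd = 603 - 4p and supply is qs = 3p - 63.
Clearing the new market: 603 - 4p = 3p - 63, so p = 666/7 ≈ 95.1429 and q = 1557/7 ≈ 222.4286.
%Δp = (95.1429 − 141) / 141 × 100 = -32.52%.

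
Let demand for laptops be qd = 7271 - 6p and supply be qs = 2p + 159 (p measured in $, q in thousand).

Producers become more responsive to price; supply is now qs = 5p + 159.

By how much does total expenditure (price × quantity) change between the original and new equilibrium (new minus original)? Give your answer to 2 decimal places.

+470912.85

Original equilibrium: 7271 - 6p = 2p + 159 gives 7112 = 8p, so p = 889 and q = 1937.
The shock moves the curves to qd = 7271 - 6p and qs = 5p + 159.
Equate the new curves: 7271 - 6p = 5p + 159, giving 7112 = 11p, p = 7112/11 ≈ 646.5455, q = 37309/11 ≈ 3391.7273.
Expenditure moves from 889×1937 = 1721993 to 646.5455×3391.7273 = 2192905.8512; change = +470912.85.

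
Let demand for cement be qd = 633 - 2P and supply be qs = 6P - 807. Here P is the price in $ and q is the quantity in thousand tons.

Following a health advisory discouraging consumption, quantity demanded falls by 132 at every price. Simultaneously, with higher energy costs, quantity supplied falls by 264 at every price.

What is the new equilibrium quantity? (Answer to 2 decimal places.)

Solve the original market: 633 - 2P = 6P - 807, hence P = 180 and q = 273.
The new curves are qd = 501 - 2P (demand) and qs = 6P - 1071 (supply).
Clearing the new market: 501 - 2P = 6P - 1071, so P = 196.5 and q = 108.

108.00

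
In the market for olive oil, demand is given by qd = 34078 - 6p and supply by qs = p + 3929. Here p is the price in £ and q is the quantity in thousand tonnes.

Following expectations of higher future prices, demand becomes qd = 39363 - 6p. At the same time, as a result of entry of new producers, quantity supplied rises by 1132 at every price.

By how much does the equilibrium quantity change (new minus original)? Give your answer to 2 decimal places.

Solve the original market: 34078 - 6p = p + 3929, hence p = 4307 and q = 8236.
With the change applied: demand qd = 39363 - 6p, supply qs = p + 5061.
Setting them equal: 39363 - 6p = p + 5061 → 34302 = 7p, so p = 34302/7 ≈ 4900.2857 and q = 69729/7 ≈ 9961.2857.
Δq = 9961.2857 − 8236 = +1725.29.

+1725.29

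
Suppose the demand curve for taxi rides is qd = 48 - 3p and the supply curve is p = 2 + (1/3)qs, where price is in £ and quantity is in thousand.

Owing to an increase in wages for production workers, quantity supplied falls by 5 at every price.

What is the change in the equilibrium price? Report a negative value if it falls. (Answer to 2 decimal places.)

+0.83

Original equilibrium: 48 - 3p = 3p - 6 gives 54 = 6p, so p = 9 and q = 21.
The new curves are qd = 48 - 3p (demand) and qs = 3p - 11 (supply).
New equilibrium: 48 - 3p = 3p - 11 ⇒ 59 = 6p ⇒ p = 59/6 ≈ 9.8333, q = 18.5.
Δp = 9.8333 − 9 = +0.83.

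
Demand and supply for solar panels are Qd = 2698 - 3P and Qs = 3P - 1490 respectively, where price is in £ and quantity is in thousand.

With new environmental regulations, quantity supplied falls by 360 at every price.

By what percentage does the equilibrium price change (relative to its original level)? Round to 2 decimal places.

+8.60

Initially, 2698 - 3P = 3P - 1490, so 4188 = 6P and P = 698, Q = 604.
After the shift, demand is Qd = 2698 - 3P and supply is Qs = 3P - 1850.
Clearing the new market: 2698 - 3P = 3P - 1850, so P = 758 and Q = 424.
%ΔP = (758 − 698) / 698 × 100 = +8.60%.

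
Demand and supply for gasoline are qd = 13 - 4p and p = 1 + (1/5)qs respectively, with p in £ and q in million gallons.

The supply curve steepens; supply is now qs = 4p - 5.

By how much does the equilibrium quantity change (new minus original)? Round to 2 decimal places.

-1.00

Initially, 13 - 4p = 5p - 5, so 18 = 9p and p = 2, q = 5.
With the change applied: demand qd = 13 - 4p, supply qs = 4p - 5.
Equate the new curves: 13 - 4p = 4p - 5, giving 18 = 8p, p = 2.25, q = 4.
Δq = 4 − 5 = -1.00.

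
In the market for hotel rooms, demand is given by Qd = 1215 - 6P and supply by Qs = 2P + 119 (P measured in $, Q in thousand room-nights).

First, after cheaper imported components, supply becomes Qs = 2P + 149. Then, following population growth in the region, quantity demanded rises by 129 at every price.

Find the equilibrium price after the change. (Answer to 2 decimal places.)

149.38

Solve the original market: 1215 - 6P = 2P + 119, hence P = 137 and Q = 393.
The shock moves the curves to Qd = 1344 - 6P and Qs = 2P + 149.
Clearing the new market: 1344 - 6P = 2P + 149, so P = 149.375 and Q = 447.75.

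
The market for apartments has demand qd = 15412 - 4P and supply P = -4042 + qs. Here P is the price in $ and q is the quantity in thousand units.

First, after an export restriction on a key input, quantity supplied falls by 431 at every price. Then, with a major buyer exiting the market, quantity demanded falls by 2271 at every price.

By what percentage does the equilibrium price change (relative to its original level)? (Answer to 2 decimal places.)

-16.18

Initially, 15412 - 4P = P + 4042, so 11370 = 5P and P = 2274, q = 6316.
The shock moves the curves to qd = 13141 - 4P and qs = P + 3611.
New equilibrium: 13141 - 4P = P + 3611 ⇒ 9530 = 5P ⇒ P = 1906, q = 5517.
%ΔP = (1906 − 2274) / 2274 × 100 = -16.18%.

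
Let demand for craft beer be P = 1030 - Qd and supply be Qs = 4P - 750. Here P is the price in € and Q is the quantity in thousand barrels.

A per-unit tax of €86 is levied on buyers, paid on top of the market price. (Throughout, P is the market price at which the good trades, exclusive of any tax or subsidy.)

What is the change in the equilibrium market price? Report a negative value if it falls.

-17.2

Before the shock: 1030 - P = 4P - 750 ⇒ 1780 = 5P ⇒ P = 356, Q = 674.
Since buyers pay the price plus the tax, the effective demand curve becomes Qd = 944 - P.
Equate the new curves: 944 - P = 4P - 750, giving 1694 = 5P, P = 338.8, Q = 605.2.
ΔP = 338.8 − 356 = -17.2.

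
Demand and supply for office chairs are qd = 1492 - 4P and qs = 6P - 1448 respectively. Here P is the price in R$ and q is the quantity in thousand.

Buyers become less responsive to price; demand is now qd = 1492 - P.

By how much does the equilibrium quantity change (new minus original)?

Before the shock: 1492 - 4P = 6P - 1448 ⇒ 2940 = 10P ⇒ P = 294, q = 316.
The new curves are qd = 1492 - P (demand) and qs = 6P - 1448 (supply).
Setting them equal: 1492 - P = 6P - 1448 → 2940 = 7P, so P = 420 and q = 1072.
Δq = 1072 − 316 = +756.

+756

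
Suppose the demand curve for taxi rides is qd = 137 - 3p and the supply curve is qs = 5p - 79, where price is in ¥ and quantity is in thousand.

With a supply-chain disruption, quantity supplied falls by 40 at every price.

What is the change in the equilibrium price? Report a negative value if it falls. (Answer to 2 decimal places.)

+5.00

Initially, 137 - 3p = 5p - 79, so 216 = 8p and p = 27, q = 56.
With the change applied: demand qd = 137 - 3p, supply qs = 5p - 119.
Setting them equal: 137 - 3p = 5p - 119 → 256 = 8p, so p = 32 and q = 41.
Δp = 32 − 27 = +5.00.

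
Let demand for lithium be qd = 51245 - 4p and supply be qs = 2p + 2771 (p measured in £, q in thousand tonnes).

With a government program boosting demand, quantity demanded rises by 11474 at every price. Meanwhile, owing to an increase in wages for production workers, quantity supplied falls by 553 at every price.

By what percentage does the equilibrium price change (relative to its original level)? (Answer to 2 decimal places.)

+24.81

Initially, 51245 - 4p = 2p + 2771, so 48474 = 6p and p = 8079, q = 18929.
After the shift, demand is qd = 62719 - 4p and supply is qs = 2p + 2218.
Clearing the new market: 62719 - 4p = 2p + 2218, so p = 10083.5 and q = 22385.
%Δp = (10083.5 − 8079) / 8079 × 100 = +24.81%.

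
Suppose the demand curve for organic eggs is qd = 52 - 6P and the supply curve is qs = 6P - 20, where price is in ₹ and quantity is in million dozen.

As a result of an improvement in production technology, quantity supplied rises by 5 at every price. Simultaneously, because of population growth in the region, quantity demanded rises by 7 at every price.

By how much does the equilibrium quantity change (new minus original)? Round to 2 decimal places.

+6.00

Initially, 52 - 6P = 6P - 20, so 72 = 12P and P = 6, q = 16.
The new curves are qd = 59 - 6P (demand) and qs = 6P - 15 (supply).
Setting them equal: 59 - 6P = 6P - 15 → 74 = 12P, so P = 37/6 ≈ 6.1667 and q = 22.
Δq = 22 − 16 = +6.00.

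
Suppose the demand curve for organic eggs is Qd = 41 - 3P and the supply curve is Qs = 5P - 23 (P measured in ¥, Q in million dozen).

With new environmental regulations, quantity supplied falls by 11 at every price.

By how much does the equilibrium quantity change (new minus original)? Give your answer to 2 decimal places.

Initially, 41 - 3P = 5P - 23, so 64 = 8P and P = 8, Q = 17.
After the shift, demand is Qd = 41 - 3P and supply is Qs = 5P - 34.
Equate the new curves: 41 - 3P = 5P - 34, giving 75 = 8P, P = 9.375, Q = 12.875.
ΔQ = 12.875 − 17 = -4.13.

-4.13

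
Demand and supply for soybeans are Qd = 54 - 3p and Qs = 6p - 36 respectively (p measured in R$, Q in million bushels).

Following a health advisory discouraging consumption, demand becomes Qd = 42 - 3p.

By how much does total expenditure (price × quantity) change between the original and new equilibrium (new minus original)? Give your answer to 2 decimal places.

Before the shock: 54 - 3p = 6p - 36 ⇒ 90 = 9p ⇒ p = 10, Q = 24.
With the change applied: demand Qd = 42 - 3p, supply Qs = 6p - 36.
New equilibrium: 42 - 3p = 6p - 36 ⇒ 78 = 9p ⇒ p = 26/3 ≈ 8.6667, Q = 16.
Expenditure moves from 10×24 = 240 to 8.6667×16 = 138.6667; change = -101.33.

-101.33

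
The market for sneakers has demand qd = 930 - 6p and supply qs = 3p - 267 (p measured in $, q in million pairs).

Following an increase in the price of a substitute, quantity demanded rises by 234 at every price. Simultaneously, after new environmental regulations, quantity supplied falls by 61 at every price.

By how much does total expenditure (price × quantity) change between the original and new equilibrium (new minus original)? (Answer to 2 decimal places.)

+10515.70

Solve the original market: 930 - 6p = 3p - 267, hence p = 133 and q = 132.
The shock moves the curves to qd = 1164 - 6p and qs = 3p - 328.
Equate the new curves: 1164 - 6p = 3p - 328, giving 1492 = 9p, p = 1492/9 ≈ 165.7778, q = 508/3 ≈ 169.3333.
Expenditure moves from 133×132 = 17556 to 165.7778×169.3333 = 28071.7037; change = +10515.70.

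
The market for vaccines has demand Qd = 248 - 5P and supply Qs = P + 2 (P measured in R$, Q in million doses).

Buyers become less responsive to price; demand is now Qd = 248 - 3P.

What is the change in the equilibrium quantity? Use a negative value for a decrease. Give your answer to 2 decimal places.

+20.50

Original equilibrium: 248 - 5P = P + 2 gives 246 = 6P, so P = 41 and Q = 43.
With the change applied: demand Qd = 248 - 3P, supply Qs = P + 2.
Equate the new curves: 248 - 3P = P + 2, giving 246 = 4P, P = 61.5, Q = 63.5.
ΔQ = 63.5 − 43 = +20.50.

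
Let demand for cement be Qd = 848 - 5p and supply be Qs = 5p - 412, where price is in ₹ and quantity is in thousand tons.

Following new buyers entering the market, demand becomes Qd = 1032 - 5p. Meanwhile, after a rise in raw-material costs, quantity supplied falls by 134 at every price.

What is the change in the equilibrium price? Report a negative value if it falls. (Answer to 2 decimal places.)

Initially, 848 - 5p = 5p - 412, so 1260 = 10p and p = 126, Q = 218.
After the shift, demand is Qd = 1032 - 5p and supply is Qs = 5p - 546.
Setting them equal: 1032 - 5p = 5p - 546 → 1578 = 10p, so p = 157.8 and Q = 243.
Δp = 157.8 − 126 = +31.80.

+31.80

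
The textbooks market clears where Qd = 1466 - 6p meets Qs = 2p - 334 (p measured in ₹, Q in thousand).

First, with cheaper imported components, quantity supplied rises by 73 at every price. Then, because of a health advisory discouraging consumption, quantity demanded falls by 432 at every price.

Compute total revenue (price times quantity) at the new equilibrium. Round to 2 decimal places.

Original equilibrium: 1466 - 6p = 2p - 334 gives 1800 = 8p, so p = 225 and Q = 116.
The shock moves the curves to Qd = 1034 - 6p and Qs = 2p - 261.
Clearing the new market: 1034 - 6p = 2p - 261, so p = 161.875 and Q = 62.75.
New expenditure = 161.875 × 62.75 = 10157.66.

10157.66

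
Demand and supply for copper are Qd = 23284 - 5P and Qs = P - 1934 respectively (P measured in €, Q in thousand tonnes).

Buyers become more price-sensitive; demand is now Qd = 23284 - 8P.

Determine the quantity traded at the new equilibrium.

Original equilibrium: 23284 - 5P = P - 1934 gives 25218 = 6P, so P = 4203 and Q = 2269.
The new curves are Qd = 23284 - 8P (demand) and Qs = P - 1934 (supply).
Clearing the new market: 23284 - 8P = P - 1934, so P = 2802 and Q = 868.

868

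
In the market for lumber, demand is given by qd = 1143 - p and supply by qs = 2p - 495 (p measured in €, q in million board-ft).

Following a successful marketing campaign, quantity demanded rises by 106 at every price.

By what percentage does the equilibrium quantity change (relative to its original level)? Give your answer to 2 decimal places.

+11.84

Before the shock: 1143 - p = 2p - 495 ⇒ 1638 = 3p ⇒ p = 546, q = 597.
The shock moves the curves to qd = 1249 - p and qs = 2p - 495.
Clearing the new market: 1249 - p = 2p - 495, so p = 1744/3 ≈ 581.3333 and q = 2003/3 ≈ 667.6667.
%Δq = (667.6667 − 597) / 597 × 100 = +11.84%.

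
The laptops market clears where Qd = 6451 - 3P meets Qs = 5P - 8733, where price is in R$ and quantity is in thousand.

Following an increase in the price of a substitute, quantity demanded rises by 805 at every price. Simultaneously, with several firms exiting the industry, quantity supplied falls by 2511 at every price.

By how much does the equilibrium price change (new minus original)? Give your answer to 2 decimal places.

Before the shock: 6451 - 3P = 5P - 8733 ⇒ 15184 = 8P ⇒ P = 1898, Q = 757.
With the change applied: demand Qd = 7256 - 3P, supply Qs = 5P - 11244.
New equilibrium: 7256 - 3P = 5P - 11244 ⇒ 18500 = 8P ⇒ P = 2312.5, Q = 318.5.
ΔP = 2312.5 − 1898 = +414.50.

+414.50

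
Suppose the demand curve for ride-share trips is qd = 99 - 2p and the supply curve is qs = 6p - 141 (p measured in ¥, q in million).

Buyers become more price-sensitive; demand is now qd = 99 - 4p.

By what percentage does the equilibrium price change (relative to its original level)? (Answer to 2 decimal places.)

-20.00

Before the shock: 99 - 2p = 6p - 141 ⇒ 240 = 8p ⇒ p = 30, q = 39.
The new curves are qd = 99 - 4p (demand) and qs = 6p - 141 (supply).
Clearing the new market: 99 - 4p = 6p - 141, so p = 24 and q = 3.
%Δp = (24 − 30) / 30 × 100 = -20.00%.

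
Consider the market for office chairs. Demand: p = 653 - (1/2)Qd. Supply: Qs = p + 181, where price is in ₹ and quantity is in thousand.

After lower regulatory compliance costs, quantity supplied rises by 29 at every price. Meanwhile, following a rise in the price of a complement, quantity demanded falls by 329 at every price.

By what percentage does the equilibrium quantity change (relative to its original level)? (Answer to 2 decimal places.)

-16.25

Before the shock: 1306 - 2p = p + 181 ⇒ 1125 = 3p ⇒ p = 375, Q = 556.
After the shift, demand is Qd = 977 - 2p and supply is Qs = p + 210.
Setting them equal: 977 - 2p = p + 210 → 767 = 3p, so p = 767/3 ≈ 255.6667 and Q = 1397/3 ≈ 465.6667.
%ΔQ = (465.6667 − 556) / 556 × 100 = -16.25%.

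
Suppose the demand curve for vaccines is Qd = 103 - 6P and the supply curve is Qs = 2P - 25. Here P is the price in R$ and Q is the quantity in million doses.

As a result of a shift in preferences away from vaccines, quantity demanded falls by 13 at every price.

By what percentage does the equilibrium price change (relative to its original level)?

Solve the original market: 103 - 6P = 2P - 25, hence P = 16 and Q = 7.
With the change applied: demand Qd = 90 - 6P, supply Qs = 2P - 25.
Setting them equal: 90 - 6P = 2P - 25 → 115 = 8P, so P = 14.375 and Q = 3.75.
%ΔP = (14.375 − 16) / 16 × 100 = -10.15625%.

-10.15625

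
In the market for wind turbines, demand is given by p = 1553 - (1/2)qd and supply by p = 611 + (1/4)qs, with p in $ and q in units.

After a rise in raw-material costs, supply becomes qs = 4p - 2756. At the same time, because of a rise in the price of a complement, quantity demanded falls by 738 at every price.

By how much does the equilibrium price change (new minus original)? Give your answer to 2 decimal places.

-71.00

Original equilibrium: 3106 - 2p = 4p - 2444 gives 5550 = 6p, so p = 925 and q = 1256.
The shock moves the curves to qd = 2368 - 2p and qs = 4p - 2756.
Clearing the new market: 2368 - 2p = 4p - 2756, so p = 854 and q = 660.
Δp = 854 − 925 = -71.00.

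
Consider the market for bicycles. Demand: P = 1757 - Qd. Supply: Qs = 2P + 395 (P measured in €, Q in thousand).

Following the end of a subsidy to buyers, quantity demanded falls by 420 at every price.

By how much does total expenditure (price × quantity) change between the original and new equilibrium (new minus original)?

Before the shock: 1757 - P = 2P + 395 ⇒ 1362 = 3P ⇒ P = 454, Q = 1303.
The new curves are Qd = 1337 - P (demand) and Qs = 2P + 395 (supply).
Equate the new curves: 1337 - P = 2P + 395, giving 942 = 3P, P = 314, Q = 1023.
Expenditure moves from 454×1303 = 591562 to 314×1023 = 321222; change = -270340.

-270340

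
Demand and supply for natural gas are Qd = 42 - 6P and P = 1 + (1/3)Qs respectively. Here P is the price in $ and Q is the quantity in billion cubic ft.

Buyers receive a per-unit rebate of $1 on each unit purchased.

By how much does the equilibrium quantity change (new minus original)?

Original equilibrium: 42 - 6P = 3P - 3 gives 45 = 9P, so P = 5 and Q = 12.
Since buyers' out-of-pocket price is the market price minus the rebate, the effective demand curve becomes Qd = 48 - 6P.
Clearing the new market: 48 - 6P = 3P - 3, so P = 17/3 ≈ 5.6667 and Q = 14.
ΔQ = 14 − 12 = +2.

+2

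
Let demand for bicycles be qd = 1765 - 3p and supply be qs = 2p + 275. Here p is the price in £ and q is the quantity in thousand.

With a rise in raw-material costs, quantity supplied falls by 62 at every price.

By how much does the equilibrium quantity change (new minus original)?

Initially, 1765 - 3p = 2p + 275, so 1490 = 5p and p = 298, q = 871.
After the shift, demand is qd = 1765 - 3p and supply is qs = 2p + 213.
New equilibrium: 1765 - 3p = 2p + 213 ⇒ 1552 = 5p ⇒ p = 310.4, q = 833.8.
Δq = 833.8 − 871 = -37.2.

-37.2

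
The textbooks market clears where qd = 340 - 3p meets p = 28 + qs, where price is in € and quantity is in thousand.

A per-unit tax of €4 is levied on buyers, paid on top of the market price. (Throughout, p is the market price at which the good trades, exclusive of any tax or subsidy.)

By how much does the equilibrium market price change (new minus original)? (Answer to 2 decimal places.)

Before the shock: 340 - 3p = p - 28 ⇒ 368 = 4p ⇒ p = 92, q = 64.
Since buyers pay the price plus the tax, the effective demand curve becomes qd = 328 - 3p.
Equate the new curves: 328 - 3p = p - 28, giving 356 = 4p, p = 89, q = 61.
Δp = 89 − 92 = -3.00.

-3.00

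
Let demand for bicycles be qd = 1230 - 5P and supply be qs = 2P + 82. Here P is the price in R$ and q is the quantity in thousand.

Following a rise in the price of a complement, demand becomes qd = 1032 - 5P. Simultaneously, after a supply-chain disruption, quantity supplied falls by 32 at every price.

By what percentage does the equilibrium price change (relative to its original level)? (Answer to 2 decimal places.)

Before the shock: 1230 - 5P = 2P + 82 ⇒ 1148 = 7P ⇒ P = 164, q = 410.
After the shift, demand is qd = 1032 - 5P and supply is qs = 2P + 50.
Equate the new curves: 1032 - 5P = 2P + 50, giving 982 = 7P, P = 982/7 ≈ 140.2857, q = 2314/7 ≈ 330.5714.
%ΔP = (140.2857 − 164) / 164 × 100 = -14.46%.

-14.46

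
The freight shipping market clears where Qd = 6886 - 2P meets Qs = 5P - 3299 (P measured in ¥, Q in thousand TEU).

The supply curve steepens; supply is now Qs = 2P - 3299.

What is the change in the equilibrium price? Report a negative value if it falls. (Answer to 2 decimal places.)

Solve the original market: 6886 - 2P = 5P - 3299, hence P = 1455 and Q = 3976.
The shock moves the curves to Qd = 6886 - 2P and Qs = 2P - 3299.
Equate the new curves: 6886 - 2P = 2P - 3299, giving 10185 = 4P, P = 2546.25, Q = 1793.5.
ΔP = 2546.25 − 1455 = +1091.25.

+1091.25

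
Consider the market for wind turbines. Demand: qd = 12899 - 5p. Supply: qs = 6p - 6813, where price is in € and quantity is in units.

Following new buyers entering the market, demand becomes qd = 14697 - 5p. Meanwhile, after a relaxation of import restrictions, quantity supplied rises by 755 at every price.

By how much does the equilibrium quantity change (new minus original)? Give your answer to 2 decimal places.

+1323.91

Initially, 12899 - 5p = 6p - 6813, so 19712 = 11p and p = 1792, q = 3939.
After the shift, demand is qd = 14697 - 5p and supply is qs = 6p - 6058.
Setting them equal: 14697 - 5p = 6p - 6058 → 20755 = 11p, so p = 20755/11 ≈ 1886.8182 and q = 57892/11 ≈ 5262.9091.
Δq = 5262.9091 − 3939 = +1323.91.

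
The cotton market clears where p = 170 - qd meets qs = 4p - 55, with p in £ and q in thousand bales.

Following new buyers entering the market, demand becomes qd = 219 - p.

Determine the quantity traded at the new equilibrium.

Original equilibrium: 170 - p = 4p - 55 gives 225 = 5p, so p = 45 and q = 125.
The new curves are qd = 219 - p (demand) and qs = 4p - 55 (supply).
Clearing the new market: 219 - p = 4p - 55, so p = 54.8 and q = 164.2.

164.2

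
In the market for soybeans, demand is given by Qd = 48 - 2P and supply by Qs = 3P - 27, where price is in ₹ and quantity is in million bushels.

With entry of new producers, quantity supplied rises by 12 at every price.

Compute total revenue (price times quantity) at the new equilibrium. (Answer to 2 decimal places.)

287.28

Initially, 48 - 2P = 3P - 27, so 75 = 5P and P = 15, Q = 18.
With the change applied: demand Qd = 48 - 2P, supply Qs = 3P - 15.
Setting them equal: 48 - 2P = 3P - 15 → 63 = 5P, so P = 12.6 and Q = 22.8.
New expenditure = 12.6 × 22.8 = 287.28.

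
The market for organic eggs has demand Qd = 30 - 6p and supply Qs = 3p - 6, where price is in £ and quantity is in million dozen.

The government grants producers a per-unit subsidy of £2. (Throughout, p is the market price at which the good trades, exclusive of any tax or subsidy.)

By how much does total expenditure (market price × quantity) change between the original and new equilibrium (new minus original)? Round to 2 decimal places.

+9.33

Original equilibrium: 30 - 6p = 3p - 6 gives 36 = 9p, so p = 4 and Q = 6.
Since sellers receive the price plus the subsidy, the effective supply curve becomes Qs = 3p.
Setting them equal: 30 - 6p = 3p → 30 = 9p, so p = 10/3 ≈ 3.3333 and Q = 10.
Expenditure moves from 4×6 = 24 to 3.3333×10 = 33.3333; change = +9.33.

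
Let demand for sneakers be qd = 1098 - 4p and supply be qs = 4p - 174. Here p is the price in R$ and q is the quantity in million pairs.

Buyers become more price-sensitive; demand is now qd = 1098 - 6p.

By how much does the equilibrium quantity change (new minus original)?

-127.2

Initially, 1098 - 4p = 4p - 174, so 1272 = 8p and p = 159, q = 462.
With the change applied: demand qd = 1098 - 6p, supply qs = 4p - 174.
Equate the new curves: 1098 - 6p = 4p - 174, giving 1272 = 10p, p = 127.2, q = 334.8.
Δq = 334.8 − 462 = -127.2.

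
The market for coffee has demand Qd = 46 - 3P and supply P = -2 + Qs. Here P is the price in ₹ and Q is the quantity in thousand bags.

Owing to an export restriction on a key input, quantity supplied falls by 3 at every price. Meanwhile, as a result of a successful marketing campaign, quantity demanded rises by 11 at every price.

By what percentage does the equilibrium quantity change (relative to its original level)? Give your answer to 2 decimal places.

+3.85

Initially, 46 - 3P = P + 2, so 44 = 4P and P = 11, Q = 13.
The shock moves the curves to Qd = 57 - 3P and Qs = P - 1.
Equate the new curves: 57 - 3P = P - 1, giving 58 = 4P, P = 14.5, Q = 13.5.
%ΔQ = (13.5 − 13) / 13 × 100 = +3.85%.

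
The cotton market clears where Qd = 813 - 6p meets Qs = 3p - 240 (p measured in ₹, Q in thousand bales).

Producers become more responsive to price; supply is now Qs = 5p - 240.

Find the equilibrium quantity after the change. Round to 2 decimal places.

238.64

Original equilibrium: 813 - 6p = 3p - 240 gives 1053 = 9p, so p = 117 and Q = 111.
With the change applied: demand Qd = 813 - 6p, supply Qs = 5p - 240.
Setting them equal: 813 - 6p = 5p - 240 → 1053 = 11p, so p = 1053/11 ≈ 95.7273 and Q = 2625/11 ≈ 238.6364.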